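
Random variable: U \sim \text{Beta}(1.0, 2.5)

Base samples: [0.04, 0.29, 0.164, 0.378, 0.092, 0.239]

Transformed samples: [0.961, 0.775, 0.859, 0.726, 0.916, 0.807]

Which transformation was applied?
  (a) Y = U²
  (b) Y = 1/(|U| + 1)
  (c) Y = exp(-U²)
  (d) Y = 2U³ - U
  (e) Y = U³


Checking option (b) Y = 1/(|U| + 1):
  U = 0.04 -> Y = 0.961 ✓
  U = 0.29 -> Y = 0.775 ✓
  U = 0.164 -> Y = 0.859 ✓
All samples match this transformation.

(b) 1/(|U| + 1)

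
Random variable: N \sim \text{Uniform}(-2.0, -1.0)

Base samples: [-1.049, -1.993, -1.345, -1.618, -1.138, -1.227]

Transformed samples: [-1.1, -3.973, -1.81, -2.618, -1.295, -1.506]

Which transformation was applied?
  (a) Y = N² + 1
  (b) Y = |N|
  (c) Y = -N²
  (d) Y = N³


Checking option (c) Y = -N²:
  N = -1.049 -> Y = -1.1 ✓
  N = -1.993 -> Y = -3.973 ✓
  N = -1.345 -> Y = -1.81 ✓
All samples match this transformation.

(c) -N²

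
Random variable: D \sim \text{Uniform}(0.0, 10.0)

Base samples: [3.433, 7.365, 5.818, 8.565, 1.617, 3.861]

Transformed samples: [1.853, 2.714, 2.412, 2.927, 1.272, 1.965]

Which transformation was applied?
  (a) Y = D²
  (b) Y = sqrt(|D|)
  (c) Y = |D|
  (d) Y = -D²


Checking option (b) Y = sqrt(|D|):
  D = 3.433 -> Y = 1.853 ✓
  D = 7.365 -> Y = 2.714 ✓
  D = 5.818 -> Y = 2.412 ✓
All samples match this transformation.

(b) sqrt(|D|)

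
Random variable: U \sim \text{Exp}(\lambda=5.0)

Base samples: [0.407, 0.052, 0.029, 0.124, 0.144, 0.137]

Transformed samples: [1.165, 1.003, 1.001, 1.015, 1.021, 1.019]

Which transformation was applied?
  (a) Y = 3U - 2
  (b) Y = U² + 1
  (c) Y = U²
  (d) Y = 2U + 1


Checking option (b) Y = U² + 1:
  U = 0.407 -> Y = 1.165 ✓
  U = 0.052 -> Y = 1.003 ✓
  U = 0.029 -> Y = 1.001 ✓
All samples match this transformation.

(b) U² + 1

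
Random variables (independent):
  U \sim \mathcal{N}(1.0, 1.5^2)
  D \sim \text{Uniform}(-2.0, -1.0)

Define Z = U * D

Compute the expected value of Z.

For independent RVs: E[XY] = E[X]*E[Y]
E[U] = 1
E[D] = -1.5
E[Z] = 1 * (-1.5) = -1.5

-1.5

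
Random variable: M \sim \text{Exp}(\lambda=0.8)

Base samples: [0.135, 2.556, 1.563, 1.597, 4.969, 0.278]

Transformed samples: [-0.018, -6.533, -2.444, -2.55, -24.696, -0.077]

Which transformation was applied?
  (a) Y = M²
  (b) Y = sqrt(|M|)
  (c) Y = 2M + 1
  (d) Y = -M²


Checking option (d) Y = -M²:
  M = 0.135 -> Y = -0.018 ✓
  M = 2.556 -> Y = -6.533 ✓
  M = 1.563 -> Y = -2.444 ✓
All samples match this transformation.

(d) -M²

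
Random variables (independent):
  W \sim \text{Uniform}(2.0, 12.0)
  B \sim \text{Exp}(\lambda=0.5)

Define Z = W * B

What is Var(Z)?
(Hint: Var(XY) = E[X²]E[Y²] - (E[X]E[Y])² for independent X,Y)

Var(XY) = E[X²]E[Y²] - (E[X]E[Y])²
E[W] = 7, Var(W) = 8.3333333
E[B] = 2, Var(B) = 4
E[W²] = 8.3333333 + 7² = 57.333333
E[B²] = 4 + 2² = 8
Var(Z) = 57.333333*8 - (7*2)²
= 458.66667 - 196 = 262.66667

262.66667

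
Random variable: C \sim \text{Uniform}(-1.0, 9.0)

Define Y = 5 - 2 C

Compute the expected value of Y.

For Y = -2C + 5:
E[Y] = -2 * E[C] + 5
E[C] = (-1 + 9)/2 = 4
E[Y] = -2 * 4 + 5 = -3

-3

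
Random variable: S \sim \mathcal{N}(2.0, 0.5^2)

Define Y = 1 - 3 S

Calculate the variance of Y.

For Y = aS + b: Var(Y) = a² * Var(S)
Var(S) = 0.5^2 = 0.25
Var(Y) = (-3)² * 0.25 = 9 * 0.25 = 2.25

2.25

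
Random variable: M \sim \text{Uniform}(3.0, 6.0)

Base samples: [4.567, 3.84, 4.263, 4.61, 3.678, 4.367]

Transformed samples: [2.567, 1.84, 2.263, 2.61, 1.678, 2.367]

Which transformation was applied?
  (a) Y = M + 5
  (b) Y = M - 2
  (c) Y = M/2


Checking option (b) Y = M - 2:
  M = 4.567 -> Y = 2.567 ✓
  M = 3.84 -> Y = 1.84 ✓
  M = 4.263 -> Y = 2.263 ✓
All samples match this transformation.

(b) M - 2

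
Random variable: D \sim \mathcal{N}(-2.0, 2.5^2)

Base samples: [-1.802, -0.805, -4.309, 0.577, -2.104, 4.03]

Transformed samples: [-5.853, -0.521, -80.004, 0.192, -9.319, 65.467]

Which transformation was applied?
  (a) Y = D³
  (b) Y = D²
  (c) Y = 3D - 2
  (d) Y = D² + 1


Checking option (a) Y = D³:
  D = -1.802 -> Y = -5.853 ✓
  D = -0.805 -> Y = -0.521 ✓
  D = -4.309 -> Y = -80.004 ✓
All samples match this transformation.

(a) D³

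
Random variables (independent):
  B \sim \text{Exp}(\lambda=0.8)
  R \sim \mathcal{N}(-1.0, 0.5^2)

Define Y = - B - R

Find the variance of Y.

For independent RVs: Var(aX + bY) = a²Var(X) + b²Var(Y)
Var(B) = 1.5625
Var(R) = 0.25
Var(Y) = (-1)²*1.5625 + (-1)²*0.25
= 1*1.5625 + 1*0.25 = 1.8125

1.8125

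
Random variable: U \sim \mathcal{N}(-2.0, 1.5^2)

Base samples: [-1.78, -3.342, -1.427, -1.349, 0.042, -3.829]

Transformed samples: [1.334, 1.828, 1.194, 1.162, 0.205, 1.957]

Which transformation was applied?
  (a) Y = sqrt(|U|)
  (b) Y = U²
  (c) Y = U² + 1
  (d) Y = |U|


Checking option (a) Y = sqrt(|U|):
  U = -1.78 -> Y = 1.334 ✓
  U = -3.342 -> Y = 1.828 ✓
  U = -1.427 -> Y = 1.194 ✓
All samples match this transformation.

(a) sqrt(|U|)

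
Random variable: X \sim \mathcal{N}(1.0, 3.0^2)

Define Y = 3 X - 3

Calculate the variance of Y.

For Y = aX + b: Var(Y) = a² * Var(X)
Var(X) = 3.0^2 = 9
Var(Y) = 3² * 9 = 9 * 9 = 81

81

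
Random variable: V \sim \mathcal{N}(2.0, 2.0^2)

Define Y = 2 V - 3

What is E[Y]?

For Y = 2V - 3:
E[Y] = 2 * E[V] - 3
E[V] = 2.0 = 2
E[Y] = 2 * 2 - 3 = 1

1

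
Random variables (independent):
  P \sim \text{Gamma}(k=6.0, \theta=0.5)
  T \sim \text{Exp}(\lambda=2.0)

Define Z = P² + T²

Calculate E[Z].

E[Z] = E[P²] + E[T²]
E[P²] = Var(P) + E[P]² = 1.5 + 9 = 10.5
E[T²] = Var(T) + E[T]² = 0.25 + 0.25 = 0.5
E[Z] = 10.5 + 0.5 = 11

11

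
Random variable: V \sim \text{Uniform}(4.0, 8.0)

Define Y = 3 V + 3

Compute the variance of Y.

For Y = aV + b: Var(Y) = a² * Var(V)
Var(V) = (8 - 4)^2/12 = 1.3333333
Var(Y) = 3² * 1.3333333 = 9 * 1.3333333 = 12

12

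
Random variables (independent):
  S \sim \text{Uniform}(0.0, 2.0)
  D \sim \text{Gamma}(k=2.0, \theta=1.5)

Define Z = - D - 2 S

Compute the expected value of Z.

E[Z] = -2*E[S] - 1*E[D]
E[S] = 1
E[D] = 3
E[Z] = -2*1 - 1*3 = -5

-5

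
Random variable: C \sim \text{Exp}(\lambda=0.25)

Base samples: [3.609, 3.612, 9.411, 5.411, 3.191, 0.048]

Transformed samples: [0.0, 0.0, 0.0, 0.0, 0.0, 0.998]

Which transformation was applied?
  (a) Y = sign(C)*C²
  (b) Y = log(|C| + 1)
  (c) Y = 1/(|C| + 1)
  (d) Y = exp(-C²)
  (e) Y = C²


Checking option (d) Y = exp(-C²):
  C = 3.609 -> Y = 0.0 ✓
  C = 3.612 -> Y = 0.0 ✓
  C = 9.411 -> Y = 0.0 ✓
All samples match this transformation.

(d) exp(-C²)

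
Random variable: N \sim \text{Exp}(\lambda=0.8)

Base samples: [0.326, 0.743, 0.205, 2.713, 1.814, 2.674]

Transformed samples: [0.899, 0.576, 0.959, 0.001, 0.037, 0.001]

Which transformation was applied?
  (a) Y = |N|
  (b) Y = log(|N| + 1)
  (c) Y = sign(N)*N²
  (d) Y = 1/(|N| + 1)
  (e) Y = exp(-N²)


Checking option (e) Y = exp(-N²):
  N = 0.326 -> Y = 0.899 ✓
  N = 0.743 -> Y = 0.576 ✓
  N = 0.205 -> Y = 0.959 ✓
All samples match this transformation.

(e) exp(-N²)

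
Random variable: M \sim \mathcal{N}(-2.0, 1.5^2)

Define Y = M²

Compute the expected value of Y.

E[M²] = Var(M) + (E[M])² = 2.25 + 4 = 6.25

6.25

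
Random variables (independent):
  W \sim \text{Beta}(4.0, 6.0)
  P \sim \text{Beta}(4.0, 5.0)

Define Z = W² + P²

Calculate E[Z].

E[Z] = E[W²] + E[P²]
E[W²] = Var(W) + E[W]² = 0.021818182 + 0.16 = 0.18181818
E[P²] = Var(P) + E[P]² = 0.024691358 + 0.19753086 = 0.22222222
E[Z] = 0.18181818 + 0.22222222 = 0.4040404

0.4040404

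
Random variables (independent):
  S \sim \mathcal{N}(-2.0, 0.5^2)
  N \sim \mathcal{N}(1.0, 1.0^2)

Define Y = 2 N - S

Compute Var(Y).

For independent RVs: Var(aX + bY) = a²Var(X) + b²Var(Y)
Var(S) = 0.25
Var(N) = 1
Var(Y) = (-1)²*0.25 + 2²*1
= 1*0.25 + 4*1 = 4.25

4.25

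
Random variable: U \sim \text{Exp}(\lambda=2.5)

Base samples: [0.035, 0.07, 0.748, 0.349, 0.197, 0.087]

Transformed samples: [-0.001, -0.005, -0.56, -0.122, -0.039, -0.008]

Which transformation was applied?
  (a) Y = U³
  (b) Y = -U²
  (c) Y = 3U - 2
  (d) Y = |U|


Checking option (b) Y = -U²:
  U = 0.035 -> Y = -0.001 ✓
  U = 0.07 -> Y = -0.005 ✓
  U = 0.748 -> Y = -0.56 ✓
All samples match this transformation.

(b) -U²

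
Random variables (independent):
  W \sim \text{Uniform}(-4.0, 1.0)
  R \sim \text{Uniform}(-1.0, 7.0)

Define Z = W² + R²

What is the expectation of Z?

E[Z] = E[W²] + E[R²]
E[W²] = Var(W) + E[W]² = 2.0833333 + 2.25 = 4.3333333
E[R²] = Var(R) + E[R]² = 5.3333333 + 9 = 14.333333
E[Z] = 4.3333333 + 14.333333 = 18.666667

18.666667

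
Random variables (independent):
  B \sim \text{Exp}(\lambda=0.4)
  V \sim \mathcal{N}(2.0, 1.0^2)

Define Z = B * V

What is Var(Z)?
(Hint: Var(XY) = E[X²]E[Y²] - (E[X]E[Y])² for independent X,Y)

Var(XY) = E[X²]E[Y²] - (E[X]E[Y])²
E[B] = 2.5, Var(B) = 6.25
E[V] = 2, Var(V) = 1
E[B²] = 6.25 + 2.5² = 12.5
E[V²] = 1 + 2² = 5
Var(Z) = 12.5*5 - (2.5*2)²
= 62.5 - 25 = 37.5

37.5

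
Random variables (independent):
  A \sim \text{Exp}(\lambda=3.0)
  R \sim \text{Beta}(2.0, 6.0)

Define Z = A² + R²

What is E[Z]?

E[Z] = E[A²] + E[R²]
E[A²] = Var(A) + E[A]² = 0.11111111 + 0.11111111 = 0.22222222
E[R²] = Var(R) + E[R]² = 0.020833333 + 0.0625 = 0.083333333
E[Z] = 0.22222222 + 0.083333333 = 0.30555556

0.30555556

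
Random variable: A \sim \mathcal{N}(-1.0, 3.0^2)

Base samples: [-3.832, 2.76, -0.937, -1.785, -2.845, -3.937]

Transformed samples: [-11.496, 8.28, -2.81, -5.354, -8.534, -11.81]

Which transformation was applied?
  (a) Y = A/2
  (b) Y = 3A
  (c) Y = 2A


Checking option (b) Y = 3A:
  A = -3.832 -> Y = -11.496 ✓
  A = 2.76 -> Y = 8.28 ✓
  A = -0.937 -> Y = -2.81 ✓
All samples match this transformation.

(b) 3A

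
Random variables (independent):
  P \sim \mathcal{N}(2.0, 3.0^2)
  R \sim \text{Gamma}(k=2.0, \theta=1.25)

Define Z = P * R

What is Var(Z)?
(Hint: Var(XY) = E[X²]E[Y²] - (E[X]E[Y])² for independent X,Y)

Var(XY) = E[X²]E[Y²] - (E[X]E[Y])²
E[P] = 2, Var(P) = 9
E[R] = 2.5, Var(R) = 3.125
E[P²] = 9 + 2² = 13
E[R²] = 3.125 + 2.5² = 9.375
Var(Z) = 13*9.375 - (2*2.5)²
= 121.875 - 25 = 96.875

96.875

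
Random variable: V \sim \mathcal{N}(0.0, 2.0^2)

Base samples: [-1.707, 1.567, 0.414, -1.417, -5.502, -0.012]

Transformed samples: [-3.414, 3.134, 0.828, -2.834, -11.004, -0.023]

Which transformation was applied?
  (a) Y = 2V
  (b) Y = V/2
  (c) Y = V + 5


Checking option (a) Y = 2V:
  V = -1.707 -> Y = -3.414 ✓
  V = 1.567 -> Y = 3.134 ✓
  V = 0.414 -> Y = 0.828 ✓
All samples match this transformation.

(a) 2V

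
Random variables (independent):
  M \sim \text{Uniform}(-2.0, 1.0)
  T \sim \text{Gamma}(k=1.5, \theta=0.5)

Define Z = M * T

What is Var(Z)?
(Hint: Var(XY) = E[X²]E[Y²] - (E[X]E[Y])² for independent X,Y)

Var(XY) = E[X²]E[Y²] - (E[X]E[Y])²
E[M] = -0.5, Var(M) = 0.75
E[T] = 0.75, Var(T) = 0.375
E[M²] = 0.75 + (-0.5)² = 1
E[T²] = 0.375 + 0.75² = 0.9375
Var(Z) = 1*0.9375 - (-0.5*0.75)²
= 0.9375 - 0.140625 = 0.796875

0.796875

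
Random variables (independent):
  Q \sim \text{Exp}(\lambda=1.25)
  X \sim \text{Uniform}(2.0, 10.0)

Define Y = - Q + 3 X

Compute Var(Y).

For independent RVs: Var(aX + bY) = a²Var(X) + b²Var(Y)
Var(Q) = 0.64
Var(X) = 5.3333333
Var(Y) = (-1)²*0.64 + 3²*5.3333333
= 1*0.64 + 9*5.3333333 = 48.64

48.64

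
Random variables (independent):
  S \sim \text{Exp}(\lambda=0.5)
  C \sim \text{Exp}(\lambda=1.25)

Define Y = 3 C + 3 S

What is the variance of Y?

For independent RVs: Var(aX + bY) = a²Var(X) + b²Var(Y)
Var(S) = 4
Var(C) = 0.64
Var(Y) = 3²*4 + 3²*0.64
= 9*4 + 9*0.64 = 41.76

41.76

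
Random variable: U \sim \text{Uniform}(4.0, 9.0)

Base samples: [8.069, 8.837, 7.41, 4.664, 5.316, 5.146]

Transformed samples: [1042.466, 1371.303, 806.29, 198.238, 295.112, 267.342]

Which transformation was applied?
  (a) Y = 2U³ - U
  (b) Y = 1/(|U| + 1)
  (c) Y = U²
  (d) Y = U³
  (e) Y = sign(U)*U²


Checking option (a) Y = 2U³ - U:
  U = 8.069 -> Y = 1042.466 ✓
  U = 8.837 -> Y = 1371.303 ✓
  U = 7.41 -> Y = 806.29 ✓
All samples match this transformation.

(a) 2U³ - U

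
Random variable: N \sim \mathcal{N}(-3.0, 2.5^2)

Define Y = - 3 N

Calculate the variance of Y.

For Y = aN + b: Var(Y) = a² * Var(N)
Var(N) = 2.5^2 = 6.25
Var(Y) = (-3)² * 6.25 = 9 * 6.25 = 56.25

56.25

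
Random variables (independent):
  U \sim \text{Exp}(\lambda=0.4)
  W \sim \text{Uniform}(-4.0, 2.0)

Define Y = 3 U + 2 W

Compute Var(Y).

For independent RVs: Var(aX + bY) = a²Var(X) + b²Var(Y)
Var(U) = 6.25
Var(W) = 3
Var(Y) = 3²*6.25 + 2²*3
= 9*6.25 + 4*3 = 68.25

68.25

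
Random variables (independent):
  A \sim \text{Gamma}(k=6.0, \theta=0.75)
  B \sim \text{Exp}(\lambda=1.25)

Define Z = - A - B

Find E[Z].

E[Z] = -1*E[A] - 1*E[B]
E[A] = 4.5
E[B] = 0.8
E[Z] = -1*4.5 - 1*0.8 = -5.3

-5.3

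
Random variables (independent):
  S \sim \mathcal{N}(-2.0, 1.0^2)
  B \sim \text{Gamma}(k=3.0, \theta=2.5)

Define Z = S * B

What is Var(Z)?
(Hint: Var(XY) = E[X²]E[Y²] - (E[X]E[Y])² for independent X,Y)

Var(XY) = E[X²]E[Y²] - (E[X]E[Y])²
E[S] = -2, Var(S) = 1
E[B] = 7.5, Var(B) = 18.75
E[S²] = 1 + (-2)² = 5
E[B²] = 18.75 + 7.5² = 75
Var(Z) = 5*75 - (-2*7.5)²
= 375 - 225 = 150

150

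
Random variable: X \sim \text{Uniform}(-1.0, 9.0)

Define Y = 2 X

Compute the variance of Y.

For Y = aX + b: Var(Y) = a² * Var(X)
Var(X) = (9 + 1)^2/12 = 8.3333333
Var(Y) = 2² * 8.3333333 = 4 * 8.3333333 = 33.333333

33.333333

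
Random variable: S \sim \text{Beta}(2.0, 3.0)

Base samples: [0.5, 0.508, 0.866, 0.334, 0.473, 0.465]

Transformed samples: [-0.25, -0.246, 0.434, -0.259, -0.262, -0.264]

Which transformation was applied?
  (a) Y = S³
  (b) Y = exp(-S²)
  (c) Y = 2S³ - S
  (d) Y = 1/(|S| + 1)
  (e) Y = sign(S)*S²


Checking option (c) Y = 2S³ - S:
  S = 0.5 -> Y = -0.25 ✓
  S = 0.508 -> Y = -0.246 ✓
  S = 0.866 -> Y = 0.434 ✓
All samples match this transformation.

(c) 2S³ - S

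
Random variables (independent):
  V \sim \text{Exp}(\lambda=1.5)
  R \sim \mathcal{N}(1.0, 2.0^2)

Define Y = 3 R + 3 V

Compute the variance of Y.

For independent RVs: Var(aX + bY) = a²Var(X) + b²Var(Y)
Var(V) = 0.44444444
Var(R) = 4
Var(Y) = 3²*0.44444444 + 3²*4
= 9*0.44444444 + 9*4 = 40

40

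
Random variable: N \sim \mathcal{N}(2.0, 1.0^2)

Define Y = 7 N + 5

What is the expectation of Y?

For Y = 7N + 5:
E[Y] = 7 * E[N] + 5
E[N] = 2.0 = 2
E[Y] = 7 * 2 + 5 = 19

19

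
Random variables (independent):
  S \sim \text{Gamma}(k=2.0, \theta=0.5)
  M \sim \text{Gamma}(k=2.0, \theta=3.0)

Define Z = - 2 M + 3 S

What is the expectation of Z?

E[Z] = 3*E[S] - 2*E[M]
E[S] = 1
E[M] = 6
E[Z] = 3*1 - 2*6 = -9

-9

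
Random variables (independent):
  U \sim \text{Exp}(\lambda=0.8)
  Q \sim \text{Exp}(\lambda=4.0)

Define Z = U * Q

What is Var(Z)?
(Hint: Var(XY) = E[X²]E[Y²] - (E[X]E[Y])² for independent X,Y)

Var(XY) = E[X²]E[Y²] - (E[X]E[Y])²
E[U] = 1.25, Var(U) = 1.5625
E[Q] = 0.25, Var(Q) = 0.0625
E[U²] = 1.5625 + 1.25² = 3.125
E[Q²] = 0.0625 + 0.25² = 0.125
Var(Z) = 3.125*0.125 - (1.25*0.25)²
= 0.390625 - 0.09765625 = 0.29296875

0.29296875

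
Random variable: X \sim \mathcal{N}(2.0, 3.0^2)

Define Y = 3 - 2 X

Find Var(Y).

For Y = aX + b: Var(Y) = a² * Var(X)
Var(X) = 3.0^2 = 9
Var(Y) = (-2)² * 9 = 4 * 9 = 36

36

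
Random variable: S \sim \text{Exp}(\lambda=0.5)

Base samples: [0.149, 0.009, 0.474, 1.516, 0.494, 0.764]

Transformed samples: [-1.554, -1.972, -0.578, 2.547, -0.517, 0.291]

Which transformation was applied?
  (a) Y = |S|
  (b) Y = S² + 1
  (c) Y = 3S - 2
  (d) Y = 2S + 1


Checking option (c) Y = 3S - 2:
  S = 0.149 -> Y = -1.554 ✓
  S = 0.009 -> Y = -1.972 ✓
  S = 0.474 -> Y = -0.578 ✓
All samples match this transformation.

(c) 3S - 2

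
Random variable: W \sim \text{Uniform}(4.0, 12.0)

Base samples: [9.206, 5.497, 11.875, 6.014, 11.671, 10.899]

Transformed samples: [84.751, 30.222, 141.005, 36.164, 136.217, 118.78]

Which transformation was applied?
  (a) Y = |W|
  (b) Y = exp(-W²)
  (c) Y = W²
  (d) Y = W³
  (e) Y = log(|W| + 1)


Checking option (c) Y = W²:
  W = 9.206 -> Y = 84.751 ✓
  W = 5.497 -> Y = 30.222 ✓
  W = 11.875 -> Y = 141.005 ✓
All samples match this transformation.

(c) W²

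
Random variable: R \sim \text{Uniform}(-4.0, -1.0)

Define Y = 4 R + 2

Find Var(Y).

For Y = aR + b: Var(Y) = a² * Var(R)
Var(R) = (-1 + 4)^2/12 = 0.75
Var(Y) = 4² * 0.75 = 16 * 0.75 = 12

12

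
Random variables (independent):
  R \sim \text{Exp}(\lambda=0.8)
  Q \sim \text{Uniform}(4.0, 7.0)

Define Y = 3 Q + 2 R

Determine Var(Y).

For independent RVs: Var(aX + bY) = a²Var(X) + b²Var(Y)
Var(R) = 1.5625
Var(Q) = 0.75
Var(Y) = 2²*1.5625 + 3²*0.75
= 4*1.5625 + 9*0.75 = 13

13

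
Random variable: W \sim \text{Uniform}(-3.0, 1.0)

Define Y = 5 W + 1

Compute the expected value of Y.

For Y = 5W + 1:
E[Y] = 5 * E[W] + 1
E[W] = (-3 + 1)/2 = -1
E[Y] = 5 * (-1) + 1 = -4

-4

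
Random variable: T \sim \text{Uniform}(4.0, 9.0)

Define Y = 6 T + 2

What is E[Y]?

For Y = 6T + 2:
E[Y] = 6 * E[T] + 2
E[T] = (4 + 9)/2 = 6.5
E[Y] = 6 * 6.5 + 2 = 41

41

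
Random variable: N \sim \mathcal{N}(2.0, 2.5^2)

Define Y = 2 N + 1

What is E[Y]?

For Y = 2N + 1:
E[Y] = 2 * E[N] + 1
E[N] = 2.0 = 2
E[Y] = 2 * 2 + 1 = 5

5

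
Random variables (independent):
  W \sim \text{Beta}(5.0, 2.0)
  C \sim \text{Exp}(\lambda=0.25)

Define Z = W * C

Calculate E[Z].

For independent RVs: E[XY] = E[X]*E[Y]
E[W] = 0.71428571
E[C] = 4
E[Z] = 0.71428571 * 4 = 2.8571429

2.8571429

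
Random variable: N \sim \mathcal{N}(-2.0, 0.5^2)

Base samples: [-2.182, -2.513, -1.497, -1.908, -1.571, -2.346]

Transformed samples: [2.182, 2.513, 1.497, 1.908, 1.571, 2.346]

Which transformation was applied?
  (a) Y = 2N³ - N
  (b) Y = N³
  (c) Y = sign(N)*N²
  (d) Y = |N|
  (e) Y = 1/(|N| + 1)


Checking option (d) Y = |N|:
  N = -2.182 -> Y = 2.182 ✓
  N = -2.513 -> Y = 2.513 ✓
  N = -1.497 -> Y = 1.497 ✓
All samples match this transformation.

(d) |N|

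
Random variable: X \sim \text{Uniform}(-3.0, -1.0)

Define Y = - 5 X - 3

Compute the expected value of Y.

For Y = -5X - 3:
E[Y] = -5 * E[X] - 3
E[X] = (-3 - 1)/2 = -2
E[Y] = -5 * (-2) - 3 = 7

7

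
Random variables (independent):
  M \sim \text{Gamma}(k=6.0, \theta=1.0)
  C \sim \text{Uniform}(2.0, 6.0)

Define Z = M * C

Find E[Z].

For independent RVs: E[XY] = E[X]*E[Y]
E[M] = 6
E[C] = 4
E[Z] = 6 * 4 = 24

24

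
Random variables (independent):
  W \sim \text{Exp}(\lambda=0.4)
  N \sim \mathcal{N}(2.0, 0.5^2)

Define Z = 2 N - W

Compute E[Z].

E[Z] = -1*E[W] + 2*E[N]
E[W] = 2.5
E[N] = 2
E[Z] = -1*2.5 + 2*2 = 1.5

1.5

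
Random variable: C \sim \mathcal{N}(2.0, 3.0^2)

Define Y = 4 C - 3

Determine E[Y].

For Y = 4C - 3:
E[Y] = 4 * E[C] - 3
E[C] = 2.0 = 2
E[Y] = 4 * 2 - 3 = 5

5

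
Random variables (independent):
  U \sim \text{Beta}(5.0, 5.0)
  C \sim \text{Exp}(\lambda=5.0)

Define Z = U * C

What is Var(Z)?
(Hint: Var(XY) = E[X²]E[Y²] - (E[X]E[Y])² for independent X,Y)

Var(XY) = E[X²]E[Y²] - (E[X]E[Y])²
E[U] = 0.5, Var(U) = 0.022727273
E[C] = 0.2, Var(C) = 0.04
E[U²] = 0.022727273 + 0.5² = 0.27272727
E[C²] = 0.04 + 0.2² = 0.08
Var(Z) = 0.27272727*0.08 - (0.5*0.2)²
= 0.021818182 - 0.01 = 0.011818182

0.011818182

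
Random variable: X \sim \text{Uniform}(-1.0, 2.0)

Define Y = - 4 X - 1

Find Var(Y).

For Y = aX + b: Var(Y) = a² * Var(X)
Var(X) = (2 + 1)^2/12 = 0.75
Var(Y) = (-4)² * 0.75 = 16 * 0.75 = 12

12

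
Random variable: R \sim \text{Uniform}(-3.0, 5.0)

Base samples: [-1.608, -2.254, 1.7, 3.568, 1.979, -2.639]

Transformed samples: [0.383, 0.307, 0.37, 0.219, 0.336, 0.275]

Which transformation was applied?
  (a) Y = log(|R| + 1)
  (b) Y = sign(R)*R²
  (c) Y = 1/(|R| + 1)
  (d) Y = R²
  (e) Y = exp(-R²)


Checking option (c) Y = 1/(|R| + 1):
  R = -1.608 -> Y = 0.383 ✓
  R = -2.254 -> Y = 0.307 ✓
  R = 1.7 -> Y = 0.37 ✓
All samples match this transformation.

(c) 1/(|R| + 1)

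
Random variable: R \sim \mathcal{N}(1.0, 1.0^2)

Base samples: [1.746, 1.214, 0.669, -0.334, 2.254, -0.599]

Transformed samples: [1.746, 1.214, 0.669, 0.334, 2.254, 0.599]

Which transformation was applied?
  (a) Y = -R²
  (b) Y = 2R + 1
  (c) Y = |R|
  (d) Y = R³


Checking option (c) Y = |R|:
  R = 1.746 -> Y = 1.746 ✓
  R = 1.214 -> Y = 1.214 ✓
  R = 0.669 -> Y = 0.669 ✓
All samples match this transformation.

(c) |R|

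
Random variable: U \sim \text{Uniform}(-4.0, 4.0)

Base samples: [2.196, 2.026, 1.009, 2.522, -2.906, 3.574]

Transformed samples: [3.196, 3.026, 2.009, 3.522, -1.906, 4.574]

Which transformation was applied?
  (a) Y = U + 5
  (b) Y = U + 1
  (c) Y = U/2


Checking option (b) Y = U + 1:
  U = 2.196 -> Y = 3.196 ✓
  U = 2.026 -> Y = 3.026 ✓
  U = 1.009 -> Y = 2.009 ✓
All samples match this transformation.

(b) U + 1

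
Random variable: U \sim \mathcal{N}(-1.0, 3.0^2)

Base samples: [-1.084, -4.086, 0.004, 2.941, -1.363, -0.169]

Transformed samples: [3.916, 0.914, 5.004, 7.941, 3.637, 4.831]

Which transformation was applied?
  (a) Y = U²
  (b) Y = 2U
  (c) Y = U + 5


Checking option (c) Y = U + 5:
  U = -1.084 -> Y = 3.916 ✓
  U = -4.086 -> Y = 0.914 ✓
  U = 0.004 -> Y = 5.004 ✓
All samples match this transformation.

(c) U + 5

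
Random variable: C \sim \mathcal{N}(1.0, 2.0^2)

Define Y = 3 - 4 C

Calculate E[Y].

For Y = -4C + 3:
E[Y] = -4 * E[C] + 3
E[C] = 1.0 = 1
E[Y] = -4 * 1 + 3 = -1

-1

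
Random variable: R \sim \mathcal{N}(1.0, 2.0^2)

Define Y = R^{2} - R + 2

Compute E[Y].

E[Y] = 1*E[R²] - 1*E[R] + 2
E[R] = 1
E[R²] = Var(R) + (E[R])² = 4 + 1 = 5
E[Y] = 1*5 - 1*1 + 2 = 6

6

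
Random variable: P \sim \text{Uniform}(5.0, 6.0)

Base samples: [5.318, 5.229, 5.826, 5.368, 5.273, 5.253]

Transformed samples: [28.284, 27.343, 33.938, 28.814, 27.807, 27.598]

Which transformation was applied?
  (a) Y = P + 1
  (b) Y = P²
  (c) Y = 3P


Checking option (b) Y = P²:
  P = 5.318 -> Y = 28.284 ✓
  P = 5.229 -> Y = 27.343 ✓
  P = 5.826 -> Y = 33.938 ✓
All samples match this transformation.

(b) P²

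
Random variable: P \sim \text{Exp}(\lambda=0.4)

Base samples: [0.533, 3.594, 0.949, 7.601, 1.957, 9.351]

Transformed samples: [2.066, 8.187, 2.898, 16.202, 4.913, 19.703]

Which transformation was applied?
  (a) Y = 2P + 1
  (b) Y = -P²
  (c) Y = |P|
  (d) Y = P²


Checking option (a) Y = 2P + 1:
  P = 0.533 -> Y = 2.066 ✓
  P = 3.594 -> Y = 8.187 ✓
  P = 0.949 -> Y = 2.898 ✓
All samples match this transformation.

(a) 2P + 1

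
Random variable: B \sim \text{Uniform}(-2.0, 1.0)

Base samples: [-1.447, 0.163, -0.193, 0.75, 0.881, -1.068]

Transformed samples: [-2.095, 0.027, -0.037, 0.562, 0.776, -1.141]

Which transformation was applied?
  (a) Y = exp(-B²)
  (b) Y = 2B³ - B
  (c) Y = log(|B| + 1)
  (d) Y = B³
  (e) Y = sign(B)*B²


Checking option (e) Y = sign(B)*B²:
  B = -1.447 -> Y = -2.095 ✓
  B = 0.163 -> Y = 0.027 ✓
  B = -0.193 -> Y = -0.037 ✓
All samples match this transformation.

(e) sign(B)*B²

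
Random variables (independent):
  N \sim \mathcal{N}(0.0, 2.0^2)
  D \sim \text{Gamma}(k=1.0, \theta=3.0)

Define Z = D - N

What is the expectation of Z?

E[Z] = -1*E[N] + 1*E[D]
E[N] = 0
E[D] = 3
E[Z] = -1*0 + 1*3 = 3

3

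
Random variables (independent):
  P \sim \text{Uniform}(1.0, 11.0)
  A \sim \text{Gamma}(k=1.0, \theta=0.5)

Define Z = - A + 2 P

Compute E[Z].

E[Z] = 2*E[P] - 1*E[A]
E[P] = 6
E[A] = 0.5
E[Z] = 2*6 - 1*0.5 = 11.5

11.5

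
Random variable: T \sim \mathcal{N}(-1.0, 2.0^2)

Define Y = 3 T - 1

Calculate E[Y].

For Y = 3T - 1:
E[Y] = 3 * E[T] - 1
E[T] = -1.0 = -1
E[Y] = 3 * (-1) - 1 = -4

-4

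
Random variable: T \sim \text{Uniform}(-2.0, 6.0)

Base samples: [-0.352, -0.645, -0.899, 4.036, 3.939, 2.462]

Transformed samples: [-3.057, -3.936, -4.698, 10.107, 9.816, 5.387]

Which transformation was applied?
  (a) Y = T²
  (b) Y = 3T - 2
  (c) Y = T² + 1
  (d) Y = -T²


Checking option (b) Y = 3T - 2:
  T = -0.352 -> Y = -3.057 ✓
  T = -0.645 -> Y = -3.936 ✓
  T = -0.899 -> Y = -4.698 ✓
All samples match this transformation.

(b) 3T - 2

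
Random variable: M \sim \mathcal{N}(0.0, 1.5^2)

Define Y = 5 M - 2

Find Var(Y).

For Y = aM + b: Var(Y) = a² * Var(M)
Var(M) = 1.5^2 = 2.25
Var(Y) = 5² * 2.25 = 25 * 2.25 = 56.25

56.25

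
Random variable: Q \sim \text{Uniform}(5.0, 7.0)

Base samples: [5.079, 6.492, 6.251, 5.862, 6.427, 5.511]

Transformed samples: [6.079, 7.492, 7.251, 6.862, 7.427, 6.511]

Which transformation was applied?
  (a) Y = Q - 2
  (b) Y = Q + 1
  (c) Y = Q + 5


Checking option (b) Y = Q + 1:
  Q = 5.079 -> Y = 6.079 ✓
  Q = 6.492 -> Y = 7.492 ✓
  Q = 6.251 -> Y = 7.251 ✓
All samples match this transformation.

(b) Q + 1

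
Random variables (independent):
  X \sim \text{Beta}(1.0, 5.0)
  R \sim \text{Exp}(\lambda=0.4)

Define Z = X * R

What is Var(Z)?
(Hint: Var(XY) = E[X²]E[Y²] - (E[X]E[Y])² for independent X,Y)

Var(XY) = E[X²]E[Y²] - (E[X]E[Y])²
E[X] = 0.16666667, Var(X) = 0.01984127
E[R] = 2.5, Var(R) = 6.25
E[X²] = 0.01984127 + 0.16666667² = 0.047619048
E[R²] = 6.25 + 2.5² = 12.5
Var(Z) = 0.047619048*12.5 - (0.16666667*2.5)²
= 0.5952381 - 0.17361111 = 0.42162698

0.42162698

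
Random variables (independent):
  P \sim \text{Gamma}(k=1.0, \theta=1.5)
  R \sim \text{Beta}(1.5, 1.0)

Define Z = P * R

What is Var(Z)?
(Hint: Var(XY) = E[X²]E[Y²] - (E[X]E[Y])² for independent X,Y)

Var(XY) = E[X²]E[Y²] - (E[X]E[Y])²
E[P] = 1.5, Var(P) = 2.25
E[R] = 0.6, Var(R) = 0.068571429
E[P²] = 2.25 + 1.5² = 4.5
E[R²] = 0.068571429 + 0.6² = 0.42857143
Var(Z) = 4.5*0.42857143 - (1.5*0.6)²
= 1.9285714 - 0.81 = 1.1185714

1.1185714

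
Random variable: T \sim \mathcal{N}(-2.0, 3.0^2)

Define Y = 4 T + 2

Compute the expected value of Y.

For Y = 4T + 2:
E[Y] = 4 * E[T] + 2
E[T] = -2.0 = -2
E[Y] = 4 * (-2) + 2 = -6

-6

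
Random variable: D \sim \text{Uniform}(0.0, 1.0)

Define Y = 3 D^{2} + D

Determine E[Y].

E[Y] = 3*E[D²] + 1*E[D]
E[D] = 0.5
E[D²] = Var(D) + (E[D])² = 0.083333333 + 0.25 = 0.33333333
E[Y] = 3*0.33333333 + 1*0.5 = 1.5

1.5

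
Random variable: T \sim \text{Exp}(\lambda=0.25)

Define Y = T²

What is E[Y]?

Using E[X²] = Var(X) + (E[X])²:
E[T] = 4
Var(T) = 1/0.25^2 = 16
E[T²] = 16 + 4² = 16 + 16 = 32

32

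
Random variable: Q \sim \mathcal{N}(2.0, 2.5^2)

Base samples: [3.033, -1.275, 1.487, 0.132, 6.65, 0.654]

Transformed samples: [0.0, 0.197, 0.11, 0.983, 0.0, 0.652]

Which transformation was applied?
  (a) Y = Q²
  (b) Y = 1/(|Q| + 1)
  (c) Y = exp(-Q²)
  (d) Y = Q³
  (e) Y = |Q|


Checking option (c) Y = exp(-Q²):
  Q = 3.033 -> Y = 0.0 ✓
  Q = -1.275 -> Y = 0.197 ✓
  Q = 1.487 -> Y = 0.11 ✓
All samples match this transformation.

(c) exp(-Q²)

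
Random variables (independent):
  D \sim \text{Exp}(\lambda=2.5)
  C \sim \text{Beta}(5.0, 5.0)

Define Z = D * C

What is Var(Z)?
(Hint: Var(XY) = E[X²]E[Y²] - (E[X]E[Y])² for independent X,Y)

Var(XY) = E[X²]E[Y²] - (E[X]E[Y])²
E[D] = 0.4, Var(D) = 0.16
E[C] = 0.5, Var(C) = 0.022727273
E[D²] = 0.16 + 0.4² = 0.32
E[C²] = 0.022727273 + 0.5² = 0.27272727
Var(Z) = 0.32*0.27272727 - (0.4*0.5)²
= 0.087272727 - 0.04 = 0.047272727

0.047272727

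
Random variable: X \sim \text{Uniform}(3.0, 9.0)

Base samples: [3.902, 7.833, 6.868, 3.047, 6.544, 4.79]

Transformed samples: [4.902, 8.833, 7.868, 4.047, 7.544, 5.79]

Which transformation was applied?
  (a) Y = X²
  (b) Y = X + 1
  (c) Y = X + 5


Checking option (b) Y = X + 1:
  X = 3.902 -> Y = 4.902 ✓
  X = 7.833 -> Y = 8.833 ✓
  X = 6.868 -> Y = 7.868 ✓
All samples match this transformation.

(b) X + 1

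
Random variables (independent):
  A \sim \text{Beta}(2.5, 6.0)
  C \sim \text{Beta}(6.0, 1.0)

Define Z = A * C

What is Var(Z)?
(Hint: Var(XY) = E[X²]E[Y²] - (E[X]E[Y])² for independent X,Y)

Var(XY) = E[X²]E[Y²] - (E[X]E[Y])²
E[A] = 0.29411765, Var(A) = 0.021853943
E[C] = 0.85714286, Var(C) = 0.015306122
E[A²] = 0.021853943 + 0.29411765² = 0.10835913
E[C²] = 0.015306122 + 0.85714286² = 0.75
Var(Z) = 0.10835913*0.75 - (0.29411765*0.85714286)²
= 0.08126935 - 0.063554834 = 0.017714516

0.017714516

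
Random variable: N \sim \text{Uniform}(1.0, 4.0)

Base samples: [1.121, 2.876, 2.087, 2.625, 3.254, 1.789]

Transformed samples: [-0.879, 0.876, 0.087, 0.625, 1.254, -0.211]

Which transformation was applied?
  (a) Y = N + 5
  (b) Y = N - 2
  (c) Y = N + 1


Checking option (b) Y = N - 2:
  N = 1.121 -> Y = -0.879 ✓
  N = 2.876 -> Y = 0.876 ✓
  N = 2.087 -> Y = 0.087 ✓
All samples match this transformation.

(b) N - 2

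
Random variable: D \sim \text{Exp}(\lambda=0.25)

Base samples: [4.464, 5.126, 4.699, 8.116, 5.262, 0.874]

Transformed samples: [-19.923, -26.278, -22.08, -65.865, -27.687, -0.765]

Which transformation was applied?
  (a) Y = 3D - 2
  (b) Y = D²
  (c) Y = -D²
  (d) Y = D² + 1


Checking option (c) Y = -D²:
  D = 4.464 -> Y = -19.923 ✓
  D = 5.126 -> Y = -26.278 ✓
  D = 4.699 -> Y = -22.08 ✓
All samples match this transformation.

(c) -D²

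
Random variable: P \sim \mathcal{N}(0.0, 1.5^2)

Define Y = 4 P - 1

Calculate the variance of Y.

For Y = aP + b: Var(Y) = a² * Var(P)
Var(P) = 1.5^2 = 2.25
Var(Y) = 4² * 2.25 = 16 * 2.25 = 36

36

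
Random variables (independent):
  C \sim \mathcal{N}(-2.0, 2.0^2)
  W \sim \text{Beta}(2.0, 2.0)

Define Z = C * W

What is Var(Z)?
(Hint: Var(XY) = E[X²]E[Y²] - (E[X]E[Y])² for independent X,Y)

Var(XY) = E[X²]E[Y²] - (E[X]E[Y])²
E[C] = -2, Var(C) = 4
E[W] = 0.5, Var(W) = 0.05
E[C²] = 4 + (-2)² = 8
E[W²] = 0.05 + 0.5² = 0.3
Var(Z) = 8*0.3 - (-2*0.5)²
= 2.4 - 1 = 1.4

1.4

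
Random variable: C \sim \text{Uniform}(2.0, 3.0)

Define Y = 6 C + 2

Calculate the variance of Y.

For Y = aC + b: Var(Y) = a² * Var(C)
Var(C) = (3 - 2)^2/12 = 0.083333333
Var(Y) = 6² * 0.083333333 = 36 * 0.083333333 = 3

3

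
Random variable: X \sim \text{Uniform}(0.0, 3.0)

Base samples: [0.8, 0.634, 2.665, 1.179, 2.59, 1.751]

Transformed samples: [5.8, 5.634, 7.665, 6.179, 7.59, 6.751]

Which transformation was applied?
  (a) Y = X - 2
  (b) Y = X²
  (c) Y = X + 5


Checking option (c) Y = X + 5:
  X = 0.8 -> Y = 5.8 ✓
  X = 0.634 -> Y = 5.634 ✓
  X = 2.665 -> Y = 7.665 ✓
All samples match this transformation.

(c) X + 5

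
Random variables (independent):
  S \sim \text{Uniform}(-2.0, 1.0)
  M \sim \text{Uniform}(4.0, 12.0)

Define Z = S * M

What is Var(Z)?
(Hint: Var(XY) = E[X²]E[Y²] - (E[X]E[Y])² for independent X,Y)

Var(XY) = E[X²]E[Y²] - (E[X]E[Y])²
E[S] = -0.5, Var(S) = 0.75
E[M] = 8, Var(M) = 5.3333333
E[S²] = 0.75 + (-0.5)² = 1
E[M²] = 5.3333333 + 8² = 69.333333
Var(Z) = 1*69.333333 - (-0.5*8)²
= 69.333333 - 16 = 53.333333

53.333333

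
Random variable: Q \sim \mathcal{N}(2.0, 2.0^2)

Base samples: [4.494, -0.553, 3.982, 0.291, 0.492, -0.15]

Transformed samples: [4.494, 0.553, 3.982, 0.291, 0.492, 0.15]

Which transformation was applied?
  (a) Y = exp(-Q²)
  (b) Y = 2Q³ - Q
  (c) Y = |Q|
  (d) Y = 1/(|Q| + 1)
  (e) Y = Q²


Checking option (c) Y = |Q|:
  Q = 4.494 -> Y = 4.494 ✓
  Q = -0.553 -> Y = 0.553 ✓
  Q = 3.982 -> Y = 3.982 ✓
All samples match this transformation.

(c) |Q|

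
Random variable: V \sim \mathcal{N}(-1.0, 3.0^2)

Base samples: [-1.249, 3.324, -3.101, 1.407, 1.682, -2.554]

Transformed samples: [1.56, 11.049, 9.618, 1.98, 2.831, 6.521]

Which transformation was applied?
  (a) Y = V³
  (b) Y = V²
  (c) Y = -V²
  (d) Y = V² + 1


Checking option (b) Y = V²:
  V = -1.249 -> Y = 1.56 ✓
  V = 3.324 -> Y = 11.049 ✓
  V = -3.101 -> Y = 9.618 ✓
All samples match this transformation.

(b) V²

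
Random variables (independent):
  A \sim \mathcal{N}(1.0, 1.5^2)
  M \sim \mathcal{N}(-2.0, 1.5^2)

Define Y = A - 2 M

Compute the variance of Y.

For independent RVs: Var(aX + bY) = a²Var(X) + b²Var(Y)
Var(A) = 2.25
Var(M) = 2.25
Var(Y) = 1²*2.25 + (-2)²*2.25
= 1*2.25 + 4*2.25 = 11.25

11.25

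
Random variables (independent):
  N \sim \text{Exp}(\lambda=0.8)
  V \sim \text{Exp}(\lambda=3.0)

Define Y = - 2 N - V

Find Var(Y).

For independent RVs: Var(aX + bY) = a²Var(X) + b²Var(Y)
Var(N) = 1.5625
Var(V) = 0.11111111
Var(Y) = (-2)²*1.5625 + (-1)²*0.11111111
= 4*1.5625 + 1*0.11111111 = 6.3611111

6.3611111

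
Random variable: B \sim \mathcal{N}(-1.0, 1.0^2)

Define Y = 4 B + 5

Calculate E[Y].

For Y = 4B + 5:
E[Y] = 4 * E[B] + 5
E[B] = -1.0 = -1
E[Y] = 4 * (-1) + 5 = 1

1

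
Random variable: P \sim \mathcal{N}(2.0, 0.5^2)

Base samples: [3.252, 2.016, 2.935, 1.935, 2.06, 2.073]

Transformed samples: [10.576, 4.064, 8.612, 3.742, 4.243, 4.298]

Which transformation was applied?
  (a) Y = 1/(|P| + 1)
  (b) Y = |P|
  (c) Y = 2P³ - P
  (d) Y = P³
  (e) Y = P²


Checking option (e) Y = P²:
  P = 3.252 -> Y = 10.576 ✓
  P = 2.016 -> Y = 4.064 ✓
  P = 2.935 -> Y = 8.612 ✓
All samples match this transformation.

(e) P²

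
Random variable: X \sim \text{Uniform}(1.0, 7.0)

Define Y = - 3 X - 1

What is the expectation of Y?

For Y = -3X - 1:
E[Y] = -3 * E[X] - 1
E[X] = (1 + 7)/2 = 4
E[Y] = -3 * 4 - 1 = -13

-13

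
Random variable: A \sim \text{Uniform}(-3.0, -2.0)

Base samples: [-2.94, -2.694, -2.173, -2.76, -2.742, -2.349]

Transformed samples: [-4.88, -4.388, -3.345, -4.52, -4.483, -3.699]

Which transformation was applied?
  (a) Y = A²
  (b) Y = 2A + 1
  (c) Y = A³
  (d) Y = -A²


Checking option (b) Y = 2A + 1:
  A = -2.94 -> Y = -4.88 ✓
  A = -2.694 -> Y = -4.388 ✓
  A = -2.173 -> Y = -3.345 ✓
All samples match this transformation.

(b) 2A + 1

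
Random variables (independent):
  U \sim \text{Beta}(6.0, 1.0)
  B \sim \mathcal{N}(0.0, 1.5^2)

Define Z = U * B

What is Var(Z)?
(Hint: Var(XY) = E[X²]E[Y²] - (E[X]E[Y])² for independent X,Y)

Var(XY) = E[X²]E[Y²] - (E[X]E[Y])²
E[U] = 0.85714286, Var(U) = 0.015306122
E[B] = 0, Var(B) = 2.25
E[U²] = 0.015306122 + 0.85714286² = 0.75
E[B²] = 2.25 + 0² = 2.25
Var(Z) = 0.75*2.25 - (0.85714286*0)²
= 1.6875 - 0 = 1.6875

1.6875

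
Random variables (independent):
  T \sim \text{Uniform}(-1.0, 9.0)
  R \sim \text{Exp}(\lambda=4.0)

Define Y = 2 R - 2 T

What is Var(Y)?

For independent RVs: Var(aX + bY) = a²Var(X) + b²Var(Y)
Var(T) = 8.3333333
Var(R) = 0.0625
Var(Y) = (-2)²*8.3333333 + 2²*0.0625
= 4*8.3333333 + 4*0.0625 = 33.583333

33.583333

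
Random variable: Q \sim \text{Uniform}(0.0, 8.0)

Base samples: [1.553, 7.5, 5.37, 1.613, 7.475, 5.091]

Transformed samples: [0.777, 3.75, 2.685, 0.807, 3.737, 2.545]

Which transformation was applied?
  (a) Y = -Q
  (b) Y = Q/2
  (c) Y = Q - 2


Checking option (b) Y = Q/2:
  Q = 1.553 -> Y = 0.777 ✓
  Q = 7.5 -> Y = 3.75 ✓
  Q = 5.37 -> Y = 2.685 ✓
All samples match this transformation.

(b) Q/2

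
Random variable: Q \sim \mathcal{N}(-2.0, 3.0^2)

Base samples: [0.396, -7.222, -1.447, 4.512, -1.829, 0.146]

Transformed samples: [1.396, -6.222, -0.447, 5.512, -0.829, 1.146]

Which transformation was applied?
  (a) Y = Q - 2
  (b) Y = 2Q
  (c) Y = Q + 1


Checking option (c) Y = Q + 1:
  Q = 0.396 -> Y = 1.396 ✓
  Q = -7.222 -> Y = -6.222 ✓
  Q = -1.447 -> Y = -0.447 ✓
All samples match this transformation.

(c) Q + 1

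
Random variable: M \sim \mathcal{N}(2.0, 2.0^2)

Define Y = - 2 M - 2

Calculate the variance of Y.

For Y = aM + b: Var(Y) = a² * Var(M)
Var(M) = 2.0^2 = 4
Var(Y) = (-2)² * 4 = 4 * 4 = 16

16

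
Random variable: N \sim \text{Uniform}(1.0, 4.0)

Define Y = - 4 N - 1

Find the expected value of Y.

For Y = -4N - 1:
E[Y] = -4 * E[N] - 1
E[N] = (1 + 4)/2 = 2.5
E[Y] = -4 * 2.5 - 1 = -11

-11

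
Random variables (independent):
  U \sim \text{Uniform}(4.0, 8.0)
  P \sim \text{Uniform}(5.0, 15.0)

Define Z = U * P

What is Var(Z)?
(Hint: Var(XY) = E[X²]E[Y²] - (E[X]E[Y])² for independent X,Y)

Var(XY) = E[X²]E[Y²] - (E[X]E[Y])²
E[U] = 6, Var(U) = 1.3333333
E[P] = 10, Var(P) = 8.3333333
E[U²] = 1.3333333 + 6² = 37.333333
E[P²] = 8.3333333 + 10² = 108.33333
Var(Z) = 37.333333*108.33333 - (6*10)²
= 4044.4444 - 3600 = 444.44444

444.44444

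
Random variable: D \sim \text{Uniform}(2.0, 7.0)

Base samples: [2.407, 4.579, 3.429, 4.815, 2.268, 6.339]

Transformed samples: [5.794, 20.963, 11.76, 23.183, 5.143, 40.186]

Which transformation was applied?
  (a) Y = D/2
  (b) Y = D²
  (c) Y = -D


Checking option (b) Y = D²:
  D = 2.407 -> Y = 5.794 ✓
  D = 4.579 -> Y = 20.963 ✓
  D = 3.429 -> Y = 11.76 ✓
All samples match this transformation.

(b) D²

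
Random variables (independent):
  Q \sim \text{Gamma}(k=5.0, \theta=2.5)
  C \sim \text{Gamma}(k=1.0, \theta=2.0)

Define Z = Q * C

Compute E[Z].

For independent RVs: E[XY] = E[X]*E[Y]
E[Q] = 12.5
E[C] = 2
E[Z] = 12.5 * 2 = 25

25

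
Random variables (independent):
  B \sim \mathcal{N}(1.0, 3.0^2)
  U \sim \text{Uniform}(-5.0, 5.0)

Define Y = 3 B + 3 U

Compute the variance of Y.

For independent RVs: Var(aX + bY) = a²Var(X) + b²Var(Y)
Var(B) = 9
Var(U) = 8.3333333
Var(Y) = 3²*9 + 3²*8.3333333
= 9*9 + 9*8.3333333 = 156

156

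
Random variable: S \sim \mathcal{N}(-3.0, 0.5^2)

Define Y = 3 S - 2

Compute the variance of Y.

For Y = aS + b: Var(Y) = a² * Var(S)
Var(S) = 0.5^2 = 0.25
Var(Y) = 3² * 0.25 = 9 * 0.25 = 2.25

2.25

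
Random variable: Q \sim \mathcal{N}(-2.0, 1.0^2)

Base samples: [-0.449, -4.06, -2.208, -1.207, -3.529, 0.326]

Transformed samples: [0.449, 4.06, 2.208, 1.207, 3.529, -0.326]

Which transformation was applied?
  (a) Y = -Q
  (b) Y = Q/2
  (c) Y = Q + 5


Checking option (a) Y = -Q:
  Q = -0.449 -> Y = 0.449 ✓
  Q = -4.06 -> Y = 4.06 ✓
  Q = -2.208 -> Y = 2.208 ✓
All samples match this transformation.

(a) -Q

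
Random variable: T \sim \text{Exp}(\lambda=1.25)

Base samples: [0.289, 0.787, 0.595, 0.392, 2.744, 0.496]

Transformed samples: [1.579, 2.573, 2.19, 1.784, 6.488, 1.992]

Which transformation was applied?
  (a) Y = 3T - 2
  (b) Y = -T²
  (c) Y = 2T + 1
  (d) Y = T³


Checking option (c) Y = 2T + 1:
  T = 0.289 -> Y = 1.579 ✓
  T = 0.787 -> Y = 2.573 ✓
  T = 0.595 -> Y = 2.19 ✓
All samples match this transformation.

(c) 2T + 1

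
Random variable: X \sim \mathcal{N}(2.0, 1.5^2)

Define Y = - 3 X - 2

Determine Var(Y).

For Y = aX + b: Var(Y) = a² * Var(X)
Var(X) = 1.5^2 = 2.25
Var(Y) = (-3)² * 2.25 = 9 * 2.25 = 20.25

20.25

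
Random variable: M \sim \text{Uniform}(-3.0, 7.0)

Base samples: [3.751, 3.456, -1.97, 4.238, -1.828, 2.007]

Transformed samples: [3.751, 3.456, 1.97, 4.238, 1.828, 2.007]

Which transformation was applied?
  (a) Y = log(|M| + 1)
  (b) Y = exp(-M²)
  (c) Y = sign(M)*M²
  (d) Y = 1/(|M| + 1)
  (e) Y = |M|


Checking option (e) Y = |M|:
  M = 3.751 -> Y = 3.751 ✓
  M = 3.456 -> Y = 3.456 ✓
  M = -1.97 -> Y = 1.97 ✓
All samples match this transformation.

(e) |M|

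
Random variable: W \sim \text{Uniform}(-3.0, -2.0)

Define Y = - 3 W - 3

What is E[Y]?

For Y = -3W - 3:
E[Y] = -3 * E[W] - 3
E[W] = (-3 - 2)/2 = -2.5
E[Y] = -3 * (-2.5) - 3 = 4.5

4.5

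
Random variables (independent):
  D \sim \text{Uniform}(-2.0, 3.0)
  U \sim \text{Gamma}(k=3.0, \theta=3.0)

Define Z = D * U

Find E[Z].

For independent RVs: E[XY] = E[X]*E[Y]
E[D] = 0.5
E[U] = 9
E[Z] = 0.5 * 9 = 4.5

4.5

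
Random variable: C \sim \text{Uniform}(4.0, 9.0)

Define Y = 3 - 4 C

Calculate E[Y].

For Y = -4C + 3:
E[Y] = -4 * E[C] + 3
E[C] = (4 + 9)/2 = 6.5
E[Y] = -4 * 6.5 + 3 = -23

-23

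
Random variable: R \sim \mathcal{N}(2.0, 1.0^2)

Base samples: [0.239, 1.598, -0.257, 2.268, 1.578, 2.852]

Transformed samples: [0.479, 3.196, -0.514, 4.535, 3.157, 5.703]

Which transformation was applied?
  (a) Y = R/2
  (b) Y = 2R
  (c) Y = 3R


Checking option (b) Y = 2R:
  R = 0.239 -> Y = 0.479 ✓
  R = 1.598 -> Y = 3.196 ✓
  R = -0.257 -> Y = -0.514 ✓
All samples match this transformation.

(b) 2R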